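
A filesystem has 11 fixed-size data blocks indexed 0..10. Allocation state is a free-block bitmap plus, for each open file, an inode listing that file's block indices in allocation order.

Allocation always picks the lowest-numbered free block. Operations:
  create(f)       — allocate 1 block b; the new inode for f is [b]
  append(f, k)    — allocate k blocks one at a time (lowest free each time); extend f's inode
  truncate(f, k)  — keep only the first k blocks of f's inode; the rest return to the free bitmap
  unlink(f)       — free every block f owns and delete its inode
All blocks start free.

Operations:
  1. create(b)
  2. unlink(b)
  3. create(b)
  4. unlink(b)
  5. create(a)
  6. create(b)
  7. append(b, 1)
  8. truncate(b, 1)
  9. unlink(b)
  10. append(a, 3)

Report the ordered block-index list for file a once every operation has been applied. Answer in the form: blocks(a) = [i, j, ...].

create(b): bitmap=F.......... | b=[0]
unlink(b): bitmap=........... | 
create(b): bitmap=F.......... | b=[0]
unlink(b): bitmap=........... | 
create(a): bitmap=F.......... | a=[0]
create(b): bitmap=FF......... | a=[0] b=[1]
append(b, 1): bitmap=FFF........ | a=[0] b=[1, 2]
truncate(b, 1): bitmap=FF......... | a=[0] b=[1]
unlink(b): bitmap=F.......... | a=[0]
append(a, 3): bitmap=FFFF....... | a=[0, 1, 2, 3]

blocks(a) = [0, 1, 2, 3]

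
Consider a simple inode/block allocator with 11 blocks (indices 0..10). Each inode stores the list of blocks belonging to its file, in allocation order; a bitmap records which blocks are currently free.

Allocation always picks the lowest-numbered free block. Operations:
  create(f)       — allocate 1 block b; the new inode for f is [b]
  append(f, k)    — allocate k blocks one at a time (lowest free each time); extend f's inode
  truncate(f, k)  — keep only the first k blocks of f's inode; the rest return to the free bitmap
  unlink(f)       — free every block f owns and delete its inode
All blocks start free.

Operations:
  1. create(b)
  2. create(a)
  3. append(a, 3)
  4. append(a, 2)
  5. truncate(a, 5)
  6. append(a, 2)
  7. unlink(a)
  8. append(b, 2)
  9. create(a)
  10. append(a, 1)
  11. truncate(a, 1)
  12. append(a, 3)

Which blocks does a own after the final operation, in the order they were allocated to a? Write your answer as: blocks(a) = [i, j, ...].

blocks(a) = [3, 4, 5, 6]

[1] create(b) — b=0 (map F..........)
[2] create(a) — a=1 b=0 (map FF.........)
[3] append(a, 3) — a=1,2,3,4 b=0 (map FFFFF......)
[4] append(a, 2) — a=1,2,3,4,5,6 b=0 (map FFFFFFF....)
[5] truncate(a, 5) — a=1,2,3,4,5 b=0 (map FFFFFF.....)
[6] append(a, 2) — a=1,2,3,4,5,6,7 b=0 (map FFFFFFFF...)
[7] unlink(a) — b=0 (map F..........)
[8] append(b, 2) — b=0,1,2 (map FFF........)
[9] create(a) — a=3 b=0,1,2 (map FFFF.......)
[10] append(a, 1) — a=3,4 b=0,1,2 (map FFFFF......)
[11] truncate(a, 1) — a=3 b=0,1,2 (map FFFF.......)
[12] append(a, 3) — a=3,4,5,6 b=0,1,2 (map FFFFFFF....)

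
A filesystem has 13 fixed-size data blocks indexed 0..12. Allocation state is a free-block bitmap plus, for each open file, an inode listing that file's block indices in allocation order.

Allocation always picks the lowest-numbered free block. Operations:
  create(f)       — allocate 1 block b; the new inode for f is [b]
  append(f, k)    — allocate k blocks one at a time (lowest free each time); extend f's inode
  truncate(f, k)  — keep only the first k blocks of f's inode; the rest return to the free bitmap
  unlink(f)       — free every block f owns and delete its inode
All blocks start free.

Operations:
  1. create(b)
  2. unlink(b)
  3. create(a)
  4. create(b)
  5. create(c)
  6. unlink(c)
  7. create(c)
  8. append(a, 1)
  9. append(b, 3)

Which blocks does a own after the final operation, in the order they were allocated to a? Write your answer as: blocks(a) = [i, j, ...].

blocks(a) = [0, 3]

  1. create(b)  ⇒  F............  {b→[0]}
  2. unlink(b)  ⇒  .............  {}
  3. create(a)  ⇒  F............  {a→[0]}
  4. create(b)  ⇒  FF...........  {a→[0]; b→[1]}
  5. create(c)  ⇒  FFF..........  {a→[0]; b→[1]; c→[2]}
  6. unlink(c)  ⇒  FF...........  {a→[0]; b→[1]}
  7. create(c)  ⇒  FFF..........  {a→[0]; b→[1]; c→[2]}
  8. append(a, 1)  ⇒  FFFF.........  {a→[0, 3]; b→[1]; c→[2]}
  9. append(b, 3)  ⇒  FFFFFFF......  {a→[0, 3]; b→[1, 4, 5, 6]; c→[2]}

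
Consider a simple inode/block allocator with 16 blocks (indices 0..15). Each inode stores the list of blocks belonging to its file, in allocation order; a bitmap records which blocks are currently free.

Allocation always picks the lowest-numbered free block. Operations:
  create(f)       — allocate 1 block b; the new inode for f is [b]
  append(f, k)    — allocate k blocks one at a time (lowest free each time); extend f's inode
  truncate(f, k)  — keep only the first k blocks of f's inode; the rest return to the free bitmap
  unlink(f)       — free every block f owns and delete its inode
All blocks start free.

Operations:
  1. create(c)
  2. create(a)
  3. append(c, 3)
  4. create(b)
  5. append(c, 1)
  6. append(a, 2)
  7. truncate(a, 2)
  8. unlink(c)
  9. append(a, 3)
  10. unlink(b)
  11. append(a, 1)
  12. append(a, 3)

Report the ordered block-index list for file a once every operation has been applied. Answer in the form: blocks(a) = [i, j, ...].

blocks(a) = [1, 7, 0, 2, 3, 4, 5, 6, 8]

after create(c) → c:[0]  free=[F...............]
after create(a) → a:[1], c:[0]  free=[FF..............]
after append(c, 3) → a:[1], c:[0, 2, 3, 4]  free=[FFFFF...........]
after create(b) → a:[1], b:[5], c:[0, 2, 3, 4]  free=[FFFFFF..........]
after append(c, 1) → a:[1], b:[5], c:[0, 2, 3, 4, 6]  free=[FFFFFFF.........]
after append(a, 2) → a:[1, 7, 8], b:[5], c:[0, 2, 3, 4, 6]  free=[FFFFFFFFF.......]
after truncate(a, 2) → a:[1, 7], b:[5], c:[0, 2, 3, 4, 6]  free=[FFFFFFFF........]
after unlink(c) → a:[1, 7], b:[5]  free=[.F...F.F........]
after append(a, 3) → a:[1, 7, 0, 2, 3], b:[5]  free=[FFFF.F.F........]
after unlink(b) → a:[1, 7, 0, 2, 3]  free=[FFFF...F........]
after append(a, 1) → a:[1, 7, 0, 2, 3, 4]  free=[FFFFF..F........]
after append(a, 3) → a:[1, 7, 0, 2, 3, 4, 5, 6, 8]  free=[FFFFFFFFF.......]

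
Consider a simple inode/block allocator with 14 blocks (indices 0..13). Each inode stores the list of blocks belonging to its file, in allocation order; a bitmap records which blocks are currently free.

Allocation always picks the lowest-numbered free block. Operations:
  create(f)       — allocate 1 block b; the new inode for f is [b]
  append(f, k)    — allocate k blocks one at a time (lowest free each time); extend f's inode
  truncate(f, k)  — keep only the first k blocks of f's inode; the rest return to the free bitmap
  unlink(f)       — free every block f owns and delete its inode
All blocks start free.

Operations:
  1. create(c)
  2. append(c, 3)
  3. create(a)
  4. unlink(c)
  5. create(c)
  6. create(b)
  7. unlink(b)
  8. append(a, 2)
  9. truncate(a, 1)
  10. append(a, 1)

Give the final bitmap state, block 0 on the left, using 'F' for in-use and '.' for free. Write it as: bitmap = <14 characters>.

bitmap = FF..F.........

[1] create(c) — c=0 (map F.............)
[2] append(c, 3) — c=0,1,2,3 (map FFFF..........)
[3] create(a) — a=4 c=0,1,2,3 (map FFFFF.........)
[4] unlink(c) — a=4 (map ....F.........)
[5] create(c) — a=4 c=0 (map F...F.........)
[6] create(b) — a=4 b=1 c=0 (map FF..F.........)
[7] unlink(b) — a=4 c=0 (map F...F.........)
[8] append(a, 2) — a=4,1,2 c=0 (map FFF.F.........)
[9] truncate(a, 1) — a=4 c=0 (map F...F.........)
[10] append(a, 1) — a=4,1 c=0 (map FF..F.........)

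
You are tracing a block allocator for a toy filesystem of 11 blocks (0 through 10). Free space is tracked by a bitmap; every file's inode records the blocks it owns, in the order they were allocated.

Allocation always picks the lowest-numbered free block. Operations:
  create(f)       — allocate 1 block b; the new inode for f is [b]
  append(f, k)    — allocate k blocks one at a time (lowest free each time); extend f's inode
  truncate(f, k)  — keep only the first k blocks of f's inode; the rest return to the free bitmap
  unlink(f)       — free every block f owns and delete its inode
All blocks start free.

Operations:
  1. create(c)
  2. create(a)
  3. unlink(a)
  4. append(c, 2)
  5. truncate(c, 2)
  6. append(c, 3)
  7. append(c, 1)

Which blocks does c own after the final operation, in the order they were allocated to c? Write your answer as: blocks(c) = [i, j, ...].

[1] create(c) — c=0 (map F..........)
[2] create(a) — a=1 c=0 (map FF.........)
[3] unlink(a) — c=0 (map F..........)
[4] append(c, 2) — c=0,1,2 (map FFF........)
[5] truncate(c, 2) — c=0,1 (map FF.........)
[6] append(c, 3) — c=0,1,2,3,4 (map FFFFF......)
[7] append(c, 1) — c=0,1,2,3,4,5 (map FFFFFF.....)

blocks(c) = [0, 1, 2, 3, 4, 5]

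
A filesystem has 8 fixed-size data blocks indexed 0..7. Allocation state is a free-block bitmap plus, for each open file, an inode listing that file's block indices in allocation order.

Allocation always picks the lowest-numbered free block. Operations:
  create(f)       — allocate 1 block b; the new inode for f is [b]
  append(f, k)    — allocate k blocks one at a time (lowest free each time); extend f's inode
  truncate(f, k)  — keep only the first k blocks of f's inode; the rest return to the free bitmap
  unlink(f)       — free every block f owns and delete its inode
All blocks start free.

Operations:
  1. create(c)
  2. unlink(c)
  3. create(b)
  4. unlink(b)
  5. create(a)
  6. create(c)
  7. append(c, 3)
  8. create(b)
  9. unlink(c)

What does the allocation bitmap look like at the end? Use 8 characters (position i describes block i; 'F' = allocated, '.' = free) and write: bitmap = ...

bitmap = F....F..

create(c): bitmap=F....... | c=[0]
unlink(c): bitmap=........ | 
create(b): bitmap=F....... | b=[0]
unlink(b): bitmap=........ | 
create(a): bitmap=F....... | a=[0]
create(c): bitmap=FF...... | a=[0] c=[1]
append(c, 3): bitmap=FFFFF... | a=[0] c=[1, 2, 3, 4]
create(b): bitmap=FFFFFF.. | a=[0] b=[5] c=[1, 2, 3, 4]
unlink(c): bitmap=F....F.. | a=[0] b=[5]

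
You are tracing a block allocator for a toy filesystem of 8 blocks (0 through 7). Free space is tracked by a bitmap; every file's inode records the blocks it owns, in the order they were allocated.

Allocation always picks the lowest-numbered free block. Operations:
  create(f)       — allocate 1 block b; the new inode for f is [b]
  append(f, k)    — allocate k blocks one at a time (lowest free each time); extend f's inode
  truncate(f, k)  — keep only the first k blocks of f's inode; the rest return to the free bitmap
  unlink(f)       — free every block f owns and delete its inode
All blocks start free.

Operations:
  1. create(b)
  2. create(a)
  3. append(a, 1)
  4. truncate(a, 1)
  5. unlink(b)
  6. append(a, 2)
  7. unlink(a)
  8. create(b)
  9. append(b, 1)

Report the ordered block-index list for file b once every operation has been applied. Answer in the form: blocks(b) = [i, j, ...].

[1] create(b) — b=0 (map F.......)
[2] create(a) — a=1 b=0 (map FF......)
[3] append(a, 1) — a=1,2 b=0 (map FFF.....)
[4] truncate(a, 1) — a=1 b=0 (map FF......)
[5] unlink(b) — a=1 (map .F......)
[6] append(a, 2) — a=1,0,2 (map FFF.....)
[7] unlink(a) —  (map ........)
[8] create(b) — b=0 (map F.......)
[9] append(b, 1) — b=0,1 (map FF......)

blocks(b) = [0, 1]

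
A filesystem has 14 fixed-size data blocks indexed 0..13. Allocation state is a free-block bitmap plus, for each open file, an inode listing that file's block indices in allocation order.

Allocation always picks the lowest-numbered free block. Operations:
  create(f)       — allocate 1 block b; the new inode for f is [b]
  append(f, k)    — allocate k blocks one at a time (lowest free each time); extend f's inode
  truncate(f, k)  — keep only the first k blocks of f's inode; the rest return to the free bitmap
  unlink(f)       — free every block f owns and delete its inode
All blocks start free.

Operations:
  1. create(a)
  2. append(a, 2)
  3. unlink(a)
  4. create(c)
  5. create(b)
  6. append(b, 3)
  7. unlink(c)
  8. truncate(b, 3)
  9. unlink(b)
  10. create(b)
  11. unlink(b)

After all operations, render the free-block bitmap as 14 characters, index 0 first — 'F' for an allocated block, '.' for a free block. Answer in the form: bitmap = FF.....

[1] create(a) — a=0 (map F.............)
[2] append(a, 2) — a=0,1,2 (map FFF...........)
[3] unlink(a) —  (map ..............)
[4] create(c) — c=0 (map F.............)
[5] create(b) — b=1 c=0 (map FF............)
[6] append(b, 3) — b=1,2,3,4 c=0 (map FFFFF.........)
[7] unlink(c) — b=1,2,3,4 (map .FFFF.........)
[8] truncate(b, 3) — b=1,2,3 (map .FFF..........)
[9] unlink(b) —  (map ..............)
[10] create(b) — b=0 (map F.............)
[11] unlink(b) —  (map ..............)

bitmap = ..............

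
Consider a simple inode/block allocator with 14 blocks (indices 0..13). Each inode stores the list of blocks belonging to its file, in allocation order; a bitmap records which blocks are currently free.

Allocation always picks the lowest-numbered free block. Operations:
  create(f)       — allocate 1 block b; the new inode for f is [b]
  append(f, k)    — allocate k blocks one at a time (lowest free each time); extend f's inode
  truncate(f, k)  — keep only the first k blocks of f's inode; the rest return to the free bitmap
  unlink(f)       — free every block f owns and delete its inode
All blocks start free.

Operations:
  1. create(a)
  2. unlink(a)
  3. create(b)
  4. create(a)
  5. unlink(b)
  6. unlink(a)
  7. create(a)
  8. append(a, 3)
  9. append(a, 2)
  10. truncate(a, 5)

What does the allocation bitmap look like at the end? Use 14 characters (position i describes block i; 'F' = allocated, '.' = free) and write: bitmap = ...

bitmap = FFFFF.........

after create(a) → a:[0]  free=[F.............]
after unlink(a) →   free=[..............]
after create(b) → b:[0]  free=[F.............]
after create(a) → a:[1], b:[0]  free=[FF............]
after unlink(b) → a:[1]  free=[.F............]
after unlink(a) →   free=[..............]
after create(a) → a:[0]  free=[F.............]
after append(a, 3) → a:[0, 1, 2, 3]  free=[FFFF..........]
after append(a, 2) → a:[0, 1, 2, 3, 4, 5]  free=[FFFFFF........]
after truncate(a, 5) → a:[0, 1, 2, 3, 4]  free=[FFFFF.........]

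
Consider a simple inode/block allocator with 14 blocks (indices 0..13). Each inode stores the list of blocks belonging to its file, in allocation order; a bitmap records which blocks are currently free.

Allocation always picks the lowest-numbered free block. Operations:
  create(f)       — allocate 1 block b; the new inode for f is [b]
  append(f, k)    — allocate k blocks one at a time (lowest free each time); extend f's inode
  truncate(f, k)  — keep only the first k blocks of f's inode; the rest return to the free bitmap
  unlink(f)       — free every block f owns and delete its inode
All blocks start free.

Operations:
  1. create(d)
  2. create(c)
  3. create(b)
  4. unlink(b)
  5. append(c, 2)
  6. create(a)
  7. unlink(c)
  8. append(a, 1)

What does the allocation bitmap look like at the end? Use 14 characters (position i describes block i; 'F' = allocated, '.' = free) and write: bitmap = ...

after create(d) → d:[0]  free=[F.............]
after create(c) → c:[1], d:[0]  free=[FF............]
after create(b) → b:[2], c:[1], d:[0]  free=[FFF...........]
after unlink(b) → c:[1], d:[0]  free=[FF............]
after append(c, 2) → c:[1, 2, 3], d:[0]  free=[FFFF..........]
after create(a) → a:[4], c:[1, 2, 3], d:[0]  free=[FFFFF.........]
after unlink(c) → a:[4], d:[0]  free=[F...F.........]
after append(a, 1) → a:[4, 1], d:[0]  free=[FF..F.........]

bitmap = FF..F.........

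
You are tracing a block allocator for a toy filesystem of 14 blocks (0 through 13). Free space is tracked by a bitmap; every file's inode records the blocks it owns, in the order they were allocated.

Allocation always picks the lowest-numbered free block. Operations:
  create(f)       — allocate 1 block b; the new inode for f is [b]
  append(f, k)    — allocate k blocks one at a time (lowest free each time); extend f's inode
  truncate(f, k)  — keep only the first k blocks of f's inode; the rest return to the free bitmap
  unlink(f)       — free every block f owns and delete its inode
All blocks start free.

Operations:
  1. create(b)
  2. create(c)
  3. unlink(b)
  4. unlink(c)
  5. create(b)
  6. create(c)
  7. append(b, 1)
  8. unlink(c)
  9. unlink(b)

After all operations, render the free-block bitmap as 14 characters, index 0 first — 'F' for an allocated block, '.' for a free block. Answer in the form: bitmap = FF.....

bitmap = ..............

after create(b) → b:[0]  free=[F.............]
after create(c) → b:[0], c:[1]  free=[FF............]
after unlink(b) → c:[1]  free=[.F............]
after unlink(c) →   free=[..............]
after create(b) → b:[0]  free=[F.............]
after create(c) → b:[0], c:[1]  free=[FF............]
after append(b, 1) → b:[0, 2], c:[1]  free=[FFF...........]
after unlink(c) → b:[0, 2]  free=[F.F...........]
after unlink(b) →   free=[..............]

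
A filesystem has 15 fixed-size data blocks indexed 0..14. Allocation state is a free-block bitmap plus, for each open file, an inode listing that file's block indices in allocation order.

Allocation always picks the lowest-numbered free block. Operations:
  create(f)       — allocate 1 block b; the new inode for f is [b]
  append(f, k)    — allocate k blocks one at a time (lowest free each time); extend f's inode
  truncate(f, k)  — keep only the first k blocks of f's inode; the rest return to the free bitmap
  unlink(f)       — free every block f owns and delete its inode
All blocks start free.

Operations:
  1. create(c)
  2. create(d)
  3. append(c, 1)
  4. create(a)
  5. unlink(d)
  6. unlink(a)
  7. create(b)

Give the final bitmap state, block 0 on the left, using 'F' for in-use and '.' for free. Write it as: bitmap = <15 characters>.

after create(c) → c:[0]  free=[F..............]
after create(d) → c:[0], d:[1]  free=[FF.............]
after append(c, 1) → c:[0, 2], d:[1]  free=[FFF............]
after create(a) → a:[3], c:[0, 2], d:[1]  free=[FFFF...........]
after unlink(d) → a:[3], c:[0, 2]  free=[F.FF...........]
after unlink(a) → c:[0, 2]  free=[F.F............]
after create(b) → b:[1], c:[0, 2]  free=[FFF............]

bitmap = FFF............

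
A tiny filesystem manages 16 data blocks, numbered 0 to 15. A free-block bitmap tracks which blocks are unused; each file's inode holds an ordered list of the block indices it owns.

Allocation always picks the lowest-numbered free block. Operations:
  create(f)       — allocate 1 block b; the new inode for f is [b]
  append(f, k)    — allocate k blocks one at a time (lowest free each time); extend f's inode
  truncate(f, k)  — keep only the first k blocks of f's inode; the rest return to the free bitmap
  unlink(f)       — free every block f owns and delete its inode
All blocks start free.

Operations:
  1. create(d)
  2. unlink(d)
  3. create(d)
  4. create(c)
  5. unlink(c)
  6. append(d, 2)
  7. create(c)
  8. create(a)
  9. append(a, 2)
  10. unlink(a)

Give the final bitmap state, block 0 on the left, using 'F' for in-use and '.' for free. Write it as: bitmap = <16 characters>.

bitmap = FFFF............

[1] create(d) — d=0 (map F...............)
[2] unlink(d) —  (map ................)
[3] create(d) — d=0 (map F...............)
[4] create(c) — c=1 d=0 (map FF..............)
[5] unlink(c) — d=0 (map F...............)
[6] append(d, 2) — d=0,1,2 (map FFF.............)
[7] create(c) — c=3 d=0,1,2 (map FFFF............)
[8] create(a) — a=4 c=3 d=0,1,2 (map FFFFF...........)
[9] append(a, 2) — a=4,5,6 c=3 d=0,1,2 (map FFFFFFF.........)
[10] unlink(a) — c=3 d=0,1,2 (map FFFF............)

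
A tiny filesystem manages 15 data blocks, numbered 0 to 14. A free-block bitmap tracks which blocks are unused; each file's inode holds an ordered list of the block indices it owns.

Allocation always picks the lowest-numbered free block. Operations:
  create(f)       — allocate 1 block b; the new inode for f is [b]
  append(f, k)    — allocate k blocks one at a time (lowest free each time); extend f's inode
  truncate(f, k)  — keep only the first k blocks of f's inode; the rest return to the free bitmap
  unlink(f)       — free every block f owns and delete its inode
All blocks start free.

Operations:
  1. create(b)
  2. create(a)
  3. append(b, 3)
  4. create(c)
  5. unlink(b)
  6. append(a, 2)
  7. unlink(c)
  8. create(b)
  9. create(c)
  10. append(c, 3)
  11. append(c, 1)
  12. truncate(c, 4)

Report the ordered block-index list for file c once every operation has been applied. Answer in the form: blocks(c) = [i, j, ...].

after create(b) → b:[0]  free=[F..............]
after create(a) → a:[1], b:[0]  free=[FF.............]
after append(b, 3) → a:[1], b:[0, 2, 3, 4]  free=[FFFFF..........]
after create(c) → a:[1], b:[0, 2, 3, 4], c:[5]  free=[FFFFFF.........]
after unlink(b) → a:[1], c:[5]  free=[.F...F.........]
after append(a, 2) → a:[1, 0, 2], c:[5]  free=[FFF..F.........]
after unlink(c) → a:[1, 0, 2]  free=[FFF............]
after create(b) → a:[1, 0, 2], b:[3]  free=[FFFF...........]
after create(c) → a:[1, 0, 2], b:[3], c:[4]  free=[FFFFF..........]
after append(c, 3) → a:[1, 0, 2], b:[3], c:[4, 5, 6, 7]  free=[FFFFFFFF.......]
after append(c, 1) → a:[1, 0, 2], b:[3], c:[4, 5, 6, 7, 8]  free=[FFFFFFFFF......]
after truncate(c, 4) → a:[1, 0, 2], b:[3], c:[4, 5, 6, 7]  free=[FFFFFFFF.......]

blocks(c) = [4, 5, 6, 7]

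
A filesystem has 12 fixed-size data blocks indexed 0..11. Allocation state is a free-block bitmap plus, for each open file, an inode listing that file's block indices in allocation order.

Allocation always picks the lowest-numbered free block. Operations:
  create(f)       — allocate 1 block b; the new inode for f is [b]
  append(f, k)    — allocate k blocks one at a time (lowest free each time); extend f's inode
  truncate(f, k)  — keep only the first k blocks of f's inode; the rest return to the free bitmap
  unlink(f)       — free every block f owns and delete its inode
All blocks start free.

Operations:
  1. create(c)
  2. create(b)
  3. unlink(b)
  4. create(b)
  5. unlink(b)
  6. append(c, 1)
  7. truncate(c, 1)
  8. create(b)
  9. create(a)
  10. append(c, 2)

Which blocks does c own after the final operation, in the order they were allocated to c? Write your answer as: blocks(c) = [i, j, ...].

blocks(c) = [0, 3, 4]

  1. create(c)  ⇒  F...........  {c→[0]}
  2. create(b)  ⇒  FF..........  {b→[1]; c→[0]}
  3. unlink(b)  ⇒  F...........  {c→[0]}
  4. create(b)  ⇒  FF..........  {b→[1]; c→[0]}
  5. unlink(b)  ⇒  F...........  {c→[0]}
  6. append(c, 1)  ⇒  FF..........  {c→[0, 1]}
  7. truncate(c, 1)  ⇒  F...........  {c→[0]}
  8. create(b)  ⇒  FF..........  {b→[1]; c→[0]}
  9. create(a)  ⇒  FFF.........  {a→[2]; b→[1]; c→[0]}
  10. append(c, 2)  ⇒  FFFFF.......  {a→[2]; b→[1]; c→[0, 3, 4]}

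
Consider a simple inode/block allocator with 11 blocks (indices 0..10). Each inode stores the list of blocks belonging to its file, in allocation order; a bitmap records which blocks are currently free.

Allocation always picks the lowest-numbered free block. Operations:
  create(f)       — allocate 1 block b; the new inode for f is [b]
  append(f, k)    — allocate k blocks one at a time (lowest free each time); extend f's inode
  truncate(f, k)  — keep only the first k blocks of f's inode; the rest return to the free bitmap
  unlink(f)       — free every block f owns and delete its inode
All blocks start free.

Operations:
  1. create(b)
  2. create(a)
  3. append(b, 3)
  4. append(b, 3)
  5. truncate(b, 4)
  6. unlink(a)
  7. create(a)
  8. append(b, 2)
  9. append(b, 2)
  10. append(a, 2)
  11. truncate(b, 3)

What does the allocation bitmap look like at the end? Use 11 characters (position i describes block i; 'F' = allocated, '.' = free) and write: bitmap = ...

bitmap = FFFF.....FF

create(b): bitmap=F.......... | b=[0]
create(a): bitmap=FF......... | a=[1] b=[0]
append(b, 3): bitmap=FFFFF...... | a=[1] b=[0, 2, 3, 4]
append(b, 3): bitmap=FFFFFFFF... | a=[1] b=[0, 2, 3, 4, 5, 6, 7]
truncate(b, 4): bitmap=FFFFF...... | a=[1] b=[0, 2, 3, 4]
unlink(a): bitmap=F.FFF...... | b=[0, 2, 3, 4]
create(a): bitmap=FFFFF...... | a=[1] b=[0, 2, 3, 4]
append(b, 2): bitmap=FFFFFFF.... | a=[1] b=[0, 2, 3, 4, 5, 6]
append(b, 2): bitmap=FFFFFFFFF.. | a=[1] b=[0, 2, 3, 4, 5, 6, 7, 8]
append(a, 2): bitmap=FFFFFFFFFFF | a=[1, 9, 10] b=[0, 2, 3, 4, 5, 6, 7, 8]
truncate(b, 3): bitmap=FFFF.....FF | a=[1, 9, 10] b=[0, 2, 3]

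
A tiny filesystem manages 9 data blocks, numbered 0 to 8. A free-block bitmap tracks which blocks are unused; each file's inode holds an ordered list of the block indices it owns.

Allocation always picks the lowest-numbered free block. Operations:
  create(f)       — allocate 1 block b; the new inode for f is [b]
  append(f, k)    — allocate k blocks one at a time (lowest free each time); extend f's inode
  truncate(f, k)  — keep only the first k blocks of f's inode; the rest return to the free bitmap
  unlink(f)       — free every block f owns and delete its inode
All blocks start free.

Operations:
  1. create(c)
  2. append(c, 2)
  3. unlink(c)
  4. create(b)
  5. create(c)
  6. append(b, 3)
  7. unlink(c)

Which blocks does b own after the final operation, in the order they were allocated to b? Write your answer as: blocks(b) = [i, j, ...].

after create(c) → c:[0]  free=[F........]
after append(c, 2) → c:[0, 1, 2]  free=[FFF......]
after unlink(c) →   free=[.........]
after create(b) → b:[0]  free=[F........]
after create(c) → b:[0], c:[1]  free=[FF.......]
after append(b, 3) → b:[0, 2, 3, 4], c:[1]  free=[FFFFF....]
after unlink(c) → b:[0, 2, 3, 4]  free=[F.FFF....]

blocks(b) = [0, 2, 3, 4]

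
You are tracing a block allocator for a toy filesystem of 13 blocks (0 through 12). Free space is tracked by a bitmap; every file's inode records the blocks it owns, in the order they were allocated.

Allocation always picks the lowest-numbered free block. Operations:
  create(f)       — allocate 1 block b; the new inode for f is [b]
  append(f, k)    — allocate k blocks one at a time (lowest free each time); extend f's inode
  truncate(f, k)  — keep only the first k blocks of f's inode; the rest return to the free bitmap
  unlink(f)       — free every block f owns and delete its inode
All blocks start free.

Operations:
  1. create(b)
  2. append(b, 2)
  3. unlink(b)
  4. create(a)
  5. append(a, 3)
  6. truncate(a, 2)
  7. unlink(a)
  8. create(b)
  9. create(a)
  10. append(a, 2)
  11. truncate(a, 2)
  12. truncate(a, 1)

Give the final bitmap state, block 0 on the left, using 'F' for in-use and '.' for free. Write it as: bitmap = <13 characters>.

[1] create(b) — b=0 (map F............)
[2] append(b, 2) — b=0,1,2 (map FFF..........)
[3] unlink(b) —  (map .............)
[4] create(a) — a=0 (map F............)
[5] append(a, 3) — a=0,1,2,3 (map FFFF.........)
[6] truncate(a, 2) — a=0,1 (map FF...........)
[7] unlink(a) —  (map .............)
[8] create(b) — b=0 (map F............)
[9] create(a) — a=1 b=0 (map FF...........)
[10] append(a, 2) — a=1,2,3 b=0 (map FFFF.........)
[11] truncate(a, 2) — a=1,2 b=0 (map FFF..........)
[12] truncate(a, 1) — a=1 b=0 (map FF...........)

bitmap = FF...........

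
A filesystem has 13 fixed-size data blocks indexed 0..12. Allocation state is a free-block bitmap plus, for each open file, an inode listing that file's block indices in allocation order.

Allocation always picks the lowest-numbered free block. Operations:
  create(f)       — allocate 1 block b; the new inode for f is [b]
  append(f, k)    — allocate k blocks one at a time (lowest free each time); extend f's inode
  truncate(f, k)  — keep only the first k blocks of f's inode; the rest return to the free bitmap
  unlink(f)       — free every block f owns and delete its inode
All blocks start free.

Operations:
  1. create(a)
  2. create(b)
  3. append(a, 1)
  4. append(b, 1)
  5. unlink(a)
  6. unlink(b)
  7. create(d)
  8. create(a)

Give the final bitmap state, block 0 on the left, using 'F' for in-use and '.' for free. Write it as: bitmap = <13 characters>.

bitmap = FF...........

create(a): bitmap=F............ | a=[0]
create(b): bitmap=FF........... | a=[0] b=[1]
append(a, 1): bitmap=FFF.......... | a=[0, 2] b=[1]
append(b, 1): bitmap=FFFF......... | a=[0, 2] b=[1, 3]
unlink(a): bitmap=.F.F......... | b=[1, 3]
unlink(b): bitmap=............. | 
create(d): bitmap=F............ | d=[0]
create(a): bitmap=FF........... | a=[1] d=[0]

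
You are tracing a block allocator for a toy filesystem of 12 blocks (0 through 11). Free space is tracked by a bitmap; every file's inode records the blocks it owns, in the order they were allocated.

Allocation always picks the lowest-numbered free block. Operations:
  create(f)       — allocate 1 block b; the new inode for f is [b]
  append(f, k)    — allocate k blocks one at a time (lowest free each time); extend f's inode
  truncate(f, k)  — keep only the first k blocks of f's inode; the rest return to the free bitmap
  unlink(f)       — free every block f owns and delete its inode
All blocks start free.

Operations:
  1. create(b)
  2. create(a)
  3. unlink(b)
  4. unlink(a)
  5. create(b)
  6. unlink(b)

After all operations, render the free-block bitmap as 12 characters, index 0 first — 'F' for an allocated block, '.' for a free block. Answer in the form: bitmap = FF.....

bitmap = ............

[1] create(b) — b=0 (map F...........)
[2] create(a) — a=1 b=0 (map FF..........)
[3] unlink(b) — a=1 (map .F..........)
[4] unlink(a) —  (map ............)
[5] create(b) — b=0 (map F...........)
[6] unlink(b) —  (map ............)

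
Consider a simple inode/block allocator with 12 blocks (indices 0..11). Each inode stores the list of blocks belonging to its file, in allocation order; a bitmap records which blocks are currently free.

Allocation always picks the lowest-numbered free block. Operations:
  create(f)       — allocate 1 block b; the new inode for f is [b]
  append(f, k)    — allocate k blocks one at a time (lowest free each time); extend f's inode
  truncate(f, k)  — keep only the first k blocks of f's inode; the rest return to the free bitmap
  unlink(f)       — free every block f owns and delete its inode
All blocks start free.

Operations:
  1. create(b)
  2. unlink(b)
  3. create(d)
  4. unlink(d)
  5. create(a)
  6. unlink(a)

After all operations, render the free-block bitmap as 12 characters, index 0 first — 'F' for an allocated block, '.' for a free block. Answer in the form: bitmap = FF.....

  1. create(b)  ⇒  F...........  {b→[0]}
  2. unlink(b)  ⇒  ............  {}
  3. create(d)  ⇒  F...........  {d→[0]}
  4. unlink(d)  ⇒  ............  {}
  5. create(a)  ⇒  F...........  {a→[0]}
  6. unlink(a)  ⇒  ............  {}

bitmap = ............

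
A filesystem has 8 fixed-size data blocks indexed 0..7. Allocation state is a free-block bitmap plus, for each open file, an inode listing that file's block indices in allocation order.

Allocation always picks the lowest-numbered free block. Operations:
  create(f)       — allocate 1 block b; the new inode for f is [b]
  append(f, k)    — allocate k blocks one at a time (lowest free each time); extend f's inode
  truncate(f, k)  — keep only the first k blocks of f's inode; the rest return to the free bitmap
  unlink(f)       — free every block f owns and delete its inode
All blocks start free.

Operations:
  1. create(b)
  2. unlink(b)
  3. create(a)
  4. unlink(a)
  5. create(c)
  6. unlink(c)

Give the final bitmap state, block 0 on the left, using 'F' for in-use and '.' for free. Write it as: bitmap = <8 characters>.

bitmap = ........

  1. create(b)  ⇒  F.......  {b→[0]}
  2. unlink(b)  ⇒  ........  {}
  3. create(a)  ⇒  F.......  {a→[0]}
  4. unlink(a)  ⇒  ........  {}
  5. create(c)  ⇒  F.......  {c→[0]}
  6. unlink(c)  ⇒  ........  {}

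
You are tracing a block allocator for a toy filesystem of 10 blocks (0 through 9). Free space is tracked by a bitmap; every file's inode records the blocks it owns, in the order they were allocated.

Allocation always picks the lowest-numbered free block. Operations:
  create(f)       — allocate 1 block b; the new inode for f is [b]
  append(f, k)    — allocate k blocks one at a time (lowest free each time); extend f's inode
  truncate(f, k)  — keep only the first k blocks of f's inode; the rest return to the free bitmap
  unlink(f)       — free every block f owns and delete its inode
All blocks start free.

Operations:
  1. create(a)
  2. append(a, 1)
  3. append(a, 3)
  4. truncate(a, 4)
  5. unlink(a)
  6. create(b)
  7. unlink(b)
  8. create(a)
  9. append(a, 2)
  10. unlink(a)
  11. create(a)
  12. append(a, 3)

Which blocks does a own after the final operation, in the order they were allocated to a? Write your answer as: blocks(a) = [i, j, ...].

create(a): bitmap=F......... | a=[0]
append(a, 1): bitmap=FF........ | a=[0, 1]
append(a, 3): bitmap=FFFFF..... | a=[0, 1, 2, 3, 4]
truncate(a, 4): bitmap=FFFF...... | a=[0, 1, 2, 3]
unlink(a): bitmap=.......... | 
create(b): bitmap=F......... | b=[0]
unlink(b): bitmap=.......... | 
create(a): bitmap=F......... | a=[0]
append(a, 2): bitmap=FFF....... | a=[0, 1, 2]
unlink(a): bitmap=.......... | 
create(a): bitmap=F......... | a=[0]
append(a, 3): bitmap=FFFF...... | a=[0, 1, 2, 3]

blocks(a) = [0, 1, 2, 3]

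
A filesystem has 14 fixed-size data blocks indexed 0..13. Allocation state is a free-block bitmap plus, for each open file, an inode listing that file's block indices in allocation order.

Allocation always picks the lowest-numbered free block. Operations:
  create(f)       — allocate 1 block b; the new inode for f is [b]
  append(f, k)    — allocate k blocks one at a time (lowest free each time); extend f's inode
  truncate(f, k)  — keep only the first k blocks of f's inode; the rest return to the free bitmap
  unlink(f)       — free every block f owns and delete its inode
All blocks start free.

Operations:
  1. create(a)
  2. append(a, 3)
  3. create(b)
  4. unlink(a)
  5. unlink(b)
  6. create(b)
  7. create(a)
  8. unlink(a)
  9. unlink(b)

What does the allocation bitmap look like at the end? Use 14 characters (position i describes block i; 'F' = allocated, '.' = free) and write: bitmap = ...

bitmap = ..............

after create(a) → a:[0]  free=[F.............]
after append(a, 3) → a:[0, 1, 2, 3]  free=[FFFF..........]
after create(b) → a:[0, 1, 2, 3], b:[4]  free=[FFFFF.........]
after unlink(a) → b:[4]  free=[....F.........]
after unlink(b) →   free=[..............]
after create(b) → b:[0]  free=[F.............]
after create(a) → a:[1], b:[0]  free=[FF............]
after unlink(a) → b:[0]  free=[F.............]
after unlink(b) →   free=[..............]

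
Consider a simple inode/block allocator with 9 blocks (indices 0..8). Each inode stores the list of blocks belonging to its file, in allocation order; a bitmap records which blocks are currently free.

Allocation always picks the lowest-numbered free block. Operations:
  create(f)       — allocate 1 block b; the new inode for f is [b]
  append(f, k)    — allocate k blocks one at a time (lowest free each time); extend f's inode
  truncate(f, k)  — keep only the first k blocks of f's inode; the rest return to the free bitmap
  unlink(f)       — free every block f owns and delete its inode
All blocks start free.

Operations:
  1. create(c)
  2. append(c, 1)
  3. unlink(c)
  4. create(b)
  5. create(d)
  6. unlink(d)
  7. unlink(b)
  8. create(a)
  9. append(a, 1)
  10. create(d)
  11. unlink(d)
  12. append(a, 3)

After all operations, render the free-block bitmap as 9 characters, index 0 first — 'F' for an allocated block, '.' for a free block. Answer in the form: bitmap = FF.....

after create(c) → c:[0]  free=[F........]
after append(c, 1) → c:[0, 1]  free=[FF.......]
after unlink(c) →   free=[.........]
after create(b) → b:[0]  free=[F........]
after create(d) → b:[0], d:[1]  free=[FF.......]
after unlink(d) → b:[0]  free=[F........]
after unlink(b) →   free=[.........]
after create(a) → a:[0]  free=[F........]
after append(a, 1) → a:[0, 1]  free=[FF.......]
after create(d) → a:[0, 1], d:[2]  free=[FFF......]
after unlink(d) → a:[0, 1]  free=[FF.......]
after append(a, 3) → a:[0, 1, 2, 3, 4]  free=[FFFFF....]

bitmap = FFFFF....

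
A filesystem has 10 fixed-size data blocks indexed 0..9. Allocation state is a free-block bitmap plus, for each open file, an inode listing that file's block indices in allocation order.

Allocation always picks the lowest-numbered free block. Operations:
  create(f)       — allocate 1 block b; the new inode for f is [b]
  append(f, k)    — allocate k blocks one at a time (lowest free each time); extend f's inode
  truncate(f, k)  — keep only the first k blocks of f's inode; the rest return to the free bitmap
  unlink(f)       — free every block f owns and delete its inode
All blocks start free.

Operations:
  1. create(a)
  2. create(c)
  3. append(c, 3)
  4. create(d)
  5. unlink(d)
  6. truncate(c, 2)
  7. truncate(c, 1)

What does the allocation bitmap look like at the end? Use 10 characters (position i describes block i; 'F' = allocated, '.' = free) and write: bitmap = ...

create(a): bitmap=F......... | a=[0]
create(c): bitmap=FF........ | a=[0] c=[1]
append(c, 3): bitmap=FFFFF..... | a=[0] c=[1, 2, 3, 4]
create(d): bitmap=FFFFFF.... | a=[0] c=[1, 2, 3, 4] d=[5]
unlink(d): bitmap=FFFFF..... | a=[0] c=[1, 2, 3, 4]
truncate(c, 2): bitmap=FFF....... | a=[0] c=[1, 2]
truncate(c, 1): bitmap=FF........ | a=[0] c=[1]

bitmap = FF........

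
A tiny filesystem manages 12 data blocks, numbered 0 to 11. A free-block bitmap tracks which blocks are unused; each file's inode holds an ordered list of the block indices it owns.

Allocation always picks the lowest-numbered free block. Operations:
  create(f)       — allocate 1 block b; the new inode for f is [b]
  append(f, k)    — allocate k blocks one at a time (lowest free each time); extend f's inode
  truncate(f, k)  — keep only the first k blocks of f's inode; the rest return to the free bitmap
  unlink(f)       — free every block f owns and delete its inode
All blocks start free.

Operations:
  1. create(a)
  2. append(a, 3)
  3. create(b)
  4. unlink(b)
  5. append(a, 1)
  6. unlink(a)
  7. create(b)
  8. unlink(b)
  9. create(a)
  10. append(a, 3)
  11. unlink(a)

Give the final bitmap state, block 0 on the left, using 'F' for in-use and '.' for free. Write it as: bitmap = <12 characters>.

  1. create(a)  ⇒  F...........  {a→[0]}
  2. append(a, 3)  ⇒  FFFF........  {a→[0, 1, 2, 3]}
  3. create(b)  ⇒  FFFFF.......  {a→[0, 1, 2, 3]; b→[4]}
  4. unlink(b)  ⇒  FFFF........  {a→[0, 1, 2, 3]}
  5. append(a, 1)  ⇒  FFFFF.......  {a→[0, 1, 2, 3, 4]}
  6. unlink(a)  ⇒  ............  {}
  7. create(b)  ⇒  F...........  {b→[0]}
  8. unlink(b)  ⇒  ............  {}
  9. create(a)  ⇒  F...........  {a→[0]}
  10. append(a, 3)  ⇒  FFFF........  {a→[0, 1, 2, 3]}
  11. unlink(a)  ⇒  ............  {}

bitmap = ............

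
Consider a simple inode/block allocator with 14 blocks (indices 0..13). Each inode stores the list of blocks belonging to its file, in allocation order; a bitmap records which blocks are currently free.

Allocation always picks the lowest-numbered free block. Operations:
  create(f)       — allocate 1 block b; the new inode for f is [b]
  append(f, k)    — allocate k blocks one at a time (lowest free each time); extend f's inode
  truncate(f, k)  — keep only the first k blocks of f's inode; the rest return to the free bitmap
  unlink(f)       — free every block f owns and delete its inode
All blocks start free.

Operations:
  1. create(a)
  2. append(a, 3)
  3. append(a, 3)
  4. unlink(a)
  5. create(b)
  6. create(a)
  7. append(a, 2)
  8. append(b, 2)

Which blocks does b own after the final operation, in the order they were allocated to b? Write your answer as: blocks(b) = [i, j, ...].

blocks(b) = [0, 4, 5]

create(a): bitmap=F............. | a=[0]
append(a, 3): bitmap=FFFF.......... | a=[0, 1, 2, 3]
append(a, 3): bitmap=FFFFFFF....... | a=[0, 1, 2, 3, 4, 5, 6]
unlink(a): bitmap=.............. | 
create(b): bitmap=F............. | b=[0]
create(a): bitmap=FF............ | a=[1] b=[0]
append(a, 2): bitmap=FFFF.......... | a=[1, 2, 3] b=[0]
append(b, 2): bitmap=FFFFFF........ | a=[1, 2, 3] b=[0, 4, 5]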